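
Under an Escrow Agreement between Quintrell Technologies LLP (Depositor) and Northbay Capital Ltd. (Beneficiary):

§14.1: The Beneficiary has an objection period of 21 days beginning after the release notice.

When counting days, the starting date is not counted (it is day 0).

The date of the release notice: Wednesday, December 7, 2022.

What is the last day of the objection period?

The last day of the objection period: 21 calendar days after December 7, 2022 is December 28, 2022.

December 28, 2022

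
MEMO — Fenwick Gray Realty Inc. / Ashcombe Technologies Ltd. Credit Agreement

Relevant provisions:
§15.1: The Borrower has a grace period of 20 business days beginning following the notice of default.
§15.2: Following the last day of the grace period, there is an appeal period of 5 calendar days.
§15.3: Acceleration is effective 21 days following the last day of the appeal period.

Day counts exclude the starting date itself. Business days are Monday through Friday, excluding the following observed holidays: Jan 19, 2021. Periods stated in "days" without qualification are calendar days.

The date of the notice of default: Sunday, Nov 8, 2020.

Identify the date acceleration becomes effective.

From Sunday, Nov 8, 2020, 20 business days (Nov 9, Nov 10, Nov 11, Nov 12, …, Dec 2, Dec 3, Dec 4, skipping weekends) brings us to Friday, Dec 4, 2020, which is the last day of the grace period.
The last day of the appeal period: 5 calendar days after Dec 4, 2020 is Dec 9, 2020.
The date acceleration becomes effective: 21 calendar days after Dec 9, 2020 is Dec 30, 2020.

Dec 30, 2020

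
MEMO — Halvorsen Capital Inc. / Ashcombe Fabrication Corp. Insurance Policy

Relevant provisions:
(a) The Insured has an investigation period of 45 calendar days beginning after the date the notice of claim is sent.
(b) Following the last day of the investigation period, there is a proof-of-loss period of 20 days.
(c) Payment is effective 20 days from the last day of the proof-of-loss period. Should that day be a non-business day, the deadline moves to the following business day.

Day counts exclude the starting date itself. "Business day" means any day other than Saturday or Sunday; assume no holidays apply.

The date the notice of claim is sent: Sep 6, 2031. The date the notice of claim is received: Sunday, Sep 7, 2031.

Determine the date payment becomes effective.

Adding 45 calendar days to Sep 6, 2031 gives Oct 21, 2031, which is the last day of the investigation period.
The last day of the proof-of-loss period: 20 calendar days after Oct 21, 2031 is Nov 10, 2031.
The date payment becomes effective: Nov 10, 2031 + 20 days = Nov 30, 2031. That falls on a Sunday, so it rolls to the next business day, Monday, Dec 1, 2031.

Dec 1, 2031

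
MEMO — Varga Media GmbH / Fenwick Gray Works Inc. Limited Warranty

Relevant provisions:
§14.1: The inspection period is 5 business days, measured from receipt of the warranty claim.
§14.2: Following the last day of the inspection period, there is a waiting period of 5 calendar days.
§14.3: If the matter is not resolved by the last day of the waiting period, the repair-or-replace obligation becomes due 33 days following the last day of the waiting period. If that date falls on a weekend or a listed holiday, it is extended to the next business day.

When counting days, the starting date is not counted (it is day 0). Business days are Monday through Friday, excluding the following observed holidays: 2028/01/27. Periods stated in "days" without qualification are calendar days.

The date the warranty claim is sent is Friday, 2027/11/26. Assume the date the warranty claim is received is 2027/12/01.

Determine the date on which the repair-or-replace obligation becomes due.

2028/01/17

From Wednesday, 2027/12/01, 5 business days (Dec 2, Dec 3, Dec 6, Dec 7, Dec 8, skipping weekends) brings us to Wednesday, 2027/12/08, which is the last day of the inspection period.
The last day of the waiting period: 5 calendar days after 2027/12/08 is 2027/12/13.
Adding 33 calendar days to 2027/12/13 gives 2028/01/15, which is the date on which the repair-or-replace obligation becomes due. That falls on a Saturday, so it rolls to the next business day, Monday, 2028/01/17.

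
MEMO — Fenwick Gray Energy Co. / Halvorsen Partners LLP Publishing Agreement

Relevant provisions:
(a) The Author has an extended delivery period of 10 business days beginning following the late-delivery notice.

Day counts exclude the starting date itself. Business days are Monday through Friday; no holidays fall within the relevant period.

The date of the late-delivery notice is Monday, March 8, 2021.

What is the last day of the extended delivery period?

The last day of the extended delivery period: 10 business days after Monday, March 8, 2021, skipping weekends — Mar 9, Mar 10, Mar 11, Mar 12, Mar 15, Mar 16, Mar 17, Mar 18, Mar 19, Mar 22 — lands on Monday, March 22, 2021.

March 22, 2021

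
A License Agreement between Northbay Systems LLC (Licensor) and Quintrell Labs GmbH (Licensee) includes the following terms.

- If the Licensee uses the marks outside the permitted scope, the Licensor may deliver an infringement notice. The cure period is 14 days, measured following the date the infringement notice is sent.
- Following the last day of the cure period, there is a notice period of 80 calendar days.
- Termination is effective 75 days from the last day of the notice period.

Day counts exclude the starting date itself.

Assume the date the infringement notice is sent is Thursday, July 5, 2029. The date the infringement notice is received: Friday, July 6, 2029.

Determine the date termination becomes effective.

December 21, 2029

The last day of the cure period: July 5, 2029 + 14 days = July 19, 2029.
The last day of the notice period: 80 calendar days after July 19, 2029 is October 7, 2029.
The date termination becomes effective: October 7, 2029 + 75 days = December 21, 2029.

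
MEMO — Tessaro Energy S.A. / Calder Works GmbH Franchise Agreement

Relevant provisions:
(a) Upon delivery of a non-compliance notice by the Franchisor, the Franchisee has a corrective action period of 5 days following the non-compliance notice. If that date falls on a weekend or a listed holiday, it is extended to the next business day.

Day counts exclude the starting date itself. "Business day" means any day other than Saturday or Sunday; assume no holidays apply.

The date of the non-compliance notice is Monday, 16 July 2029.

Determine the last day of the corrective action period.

23 July 2029

Adding 5 calendar days to 16 July 2029 gives 21 July 2029, which is the last day of the corrective action period. That falls on a Saturday, so it rolls to the next business day, Monday, 23 July 2029.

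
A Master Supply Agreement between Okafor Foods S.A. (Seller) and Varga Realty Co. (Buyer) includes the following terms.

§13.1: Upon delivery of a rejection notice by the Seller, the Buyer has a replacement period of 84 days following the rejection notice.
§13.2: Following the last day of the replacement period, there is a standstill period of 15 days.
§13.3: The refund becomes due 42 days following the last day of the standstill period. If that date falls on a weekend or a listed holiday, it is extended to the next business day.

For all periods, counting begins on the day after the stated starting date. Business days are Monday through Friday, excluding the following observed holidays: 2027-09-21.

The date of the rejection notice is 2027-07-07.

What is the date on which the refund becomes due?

2027-11-25

Adding 84 calendar days to 2027-07-07 gives 2027-09-29, which is the last day of the replacement period.
The last day of the standstill period: 15 calendar days after 2027-09-29 is 2027-10-14.
The date on which the refund becomes due: 42 calendar days after 2027-10-14 is 2027-11-25. 2027-11-25 is a Thursday and is not a listed holiday, so no roll-forward applies.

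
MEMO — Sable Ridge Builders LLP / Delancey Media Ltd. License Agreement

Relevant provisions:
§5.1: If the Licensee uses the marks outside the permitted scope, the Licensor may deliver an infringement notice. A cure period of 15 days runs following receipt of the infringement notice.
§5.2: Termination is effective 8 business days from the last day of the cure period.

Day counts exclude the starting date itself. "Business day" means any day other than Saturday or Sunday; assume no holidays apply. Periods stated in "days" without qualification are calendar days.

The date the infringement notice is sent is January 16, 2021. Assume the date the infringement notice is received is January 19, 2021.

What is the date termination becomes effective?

Adding 15 calendar days to January 19, 2021 gives February 3, 2021, which is the last day of the cure period.
The date termination becomes effective: 8 business days after Wednesday, February 3, 2021, skipping weekends — Feb 4, Feb 5, Feb 8, Feb 9, Feb 10, Feb 11, Feb 12, Feb 15 — lands on Monday, February 15, 2021.

February 15, 2021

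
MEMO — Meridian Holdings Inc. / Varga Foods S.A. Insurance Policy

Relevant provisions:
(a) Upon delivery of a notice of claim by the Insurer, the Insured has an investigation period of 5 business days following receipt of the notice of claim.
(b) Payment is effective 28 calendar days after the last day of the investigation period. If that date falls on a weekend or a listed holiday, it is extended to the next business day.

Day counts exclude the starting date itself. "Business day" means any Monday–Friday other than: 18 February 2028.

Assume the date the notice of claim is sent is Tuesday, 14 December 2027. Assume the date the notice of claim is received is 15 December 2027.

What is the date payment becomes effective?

The last day of the investigation period: 5 business days after Wednesday, 15 December 2027, skipping weekends — Dec 16, Dec 17, Dec 20, Dec 21, Dec 22 — lands on Wednesday, 22 December 2027.
The date payment becomes effective: 22 December 2027 + 28 days = 19 January 2028. 19 January 2028 is a Wednesday and is not a listed holiday, so no roll-forward applies.

19 January 2028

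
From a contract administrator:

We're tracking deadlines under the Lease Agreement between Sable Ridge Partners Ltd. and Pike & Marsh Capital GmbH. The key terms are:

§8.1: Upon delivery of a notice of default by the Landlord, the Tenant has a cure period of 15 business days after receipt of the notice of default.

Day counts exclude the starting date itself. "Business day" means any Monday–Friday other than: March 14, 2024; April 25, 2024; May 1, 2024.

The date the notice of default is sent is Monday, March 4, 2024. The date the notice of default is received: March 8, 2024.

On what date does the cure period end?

April 1, 2024

From Friday, March 8, 2024, 15 business days (Mar 11, Mar 12, Mar 13, Mar 15, …, Mar 28, Mar 29, Apr 1, skipping weekends and the listed holiday on Mar 14) brings us to Monday, April 1, 2024, which is the last day of the cure period.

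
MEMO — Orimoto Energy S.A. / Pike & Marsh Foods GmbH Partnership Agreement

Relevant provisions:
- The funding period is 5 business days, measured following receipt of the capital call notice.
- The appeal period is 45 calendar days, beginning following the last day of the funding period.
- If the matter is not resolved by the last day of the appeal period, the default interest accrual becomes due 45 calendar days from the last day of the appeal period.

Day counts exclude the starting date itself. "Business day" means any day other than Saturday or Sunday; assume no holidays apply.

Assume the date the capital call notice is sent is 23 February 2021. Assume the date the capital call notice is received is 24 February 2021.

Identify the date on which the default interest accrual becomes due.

1 June 2021

From Wednesday, 24 February 2021, 5 business days (Feb 25, Feb 26, Mar 1, Mar 2, Mar 3, skipping weekends) brings us to Wednesday, 3 March 2021, which is the last day of the funding period.
The last day of the appeal period: 45 calendar days after 3 March 2021 is 17 April 2021.
Adding 45 calendar days to 17 April 2021 gives 1 June 2021, which is the date on which the default interest accrual becomes due.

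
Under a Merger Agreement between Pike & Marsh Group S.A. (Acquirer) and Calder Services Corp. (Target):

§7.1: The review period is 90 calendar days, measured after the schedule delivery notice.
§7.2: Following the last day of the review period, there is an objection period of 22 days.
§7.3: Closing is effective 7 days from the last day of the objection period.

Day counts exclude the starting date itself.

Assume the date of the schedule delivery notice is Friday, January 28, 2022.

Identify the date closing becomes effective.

May 27, 2022

Adding 90 calendar days to January 28, 2022 gives April 28, 2022, which is the last day of the review period.
The last day of the objection period: April 28, 2022 + 22 days = May 20, 2022.
The date closing becomes effective: 7 calendar days after May 20, 2022 is May 27, 2022.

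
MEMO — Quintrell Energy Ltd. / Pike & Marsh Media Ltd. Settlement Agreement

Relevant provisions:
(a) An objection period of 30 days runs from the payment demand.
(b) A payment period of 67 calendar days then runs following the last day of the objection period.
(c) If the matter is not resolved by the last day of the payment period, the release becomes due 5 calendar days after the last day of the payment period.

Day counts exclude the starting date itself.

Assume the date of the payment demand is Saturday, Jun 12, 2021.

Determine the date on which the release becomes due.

Sep 22, 2021

Adding 30 calendar days to Jun 12, 2021 gives Jul 12, 2021, which is the last day of the objection period.
Adding 67 calendar days to Jul 12, 2021 gives Sep 17, 2021, which is the last day of the payment period.
Adding 5 calendar days to Sep 17, 2021 gives Sep 22, 2021, which is the date on which the release becomes due.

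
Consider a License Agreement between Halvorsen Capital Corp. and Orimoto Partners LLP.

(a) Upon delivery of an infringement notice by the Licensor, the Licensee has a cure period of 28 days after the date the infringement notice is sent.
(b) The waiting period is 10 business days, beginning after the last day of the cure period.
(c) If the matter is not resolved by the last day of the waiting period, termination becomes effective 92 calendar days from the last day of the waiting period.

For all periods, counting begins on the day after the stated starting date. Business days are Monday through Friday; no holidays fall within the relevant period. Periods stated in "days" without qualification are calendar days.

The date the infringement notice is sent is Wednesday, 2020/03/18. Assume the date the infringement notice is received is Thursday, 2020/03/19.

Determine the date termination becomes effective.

The last day of the cure period: 28 calendar days after 2020/03/18 is 2020/04/15.
The last day of the waiting period: 10 business days after Wednesday, 2020/04/15, skipping weekends — Apr 16, Apr 17, Apr 20, Apr 21, Apr 22, Apr 23, Apr 24, Apr 27, Apr 28, Apr 29 — lands on Wednesday, 2020/04/29.
Adding 92 calendar days to 2020/04/29 gives 2020/07/30, which is the date termination becomes effective.

2020/07/30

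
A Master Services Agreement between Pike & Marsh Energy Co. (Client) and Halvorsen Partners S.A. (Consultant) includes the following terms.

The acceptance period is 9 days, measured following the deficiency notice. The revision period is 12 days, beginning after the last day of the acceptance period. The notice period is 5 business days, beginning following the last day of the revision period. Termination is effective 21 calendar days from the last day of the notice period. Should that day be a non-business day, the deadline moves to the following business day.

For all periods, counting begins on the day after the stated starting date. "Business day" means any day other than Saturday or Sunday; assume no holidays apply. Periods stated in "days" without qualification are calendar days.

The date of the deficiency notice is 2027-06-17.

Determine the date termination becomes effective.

The last day of the acceptance period: 9 calendar days after 2027-06-17 is 2027-06-26.
The last day of the revision period: 2027-06-26 + 12 days = 2027-07-08.
The last day of the notice period: 5 business days after Thursday, 2027-07-08, skipping weekends — Jul 9, Jul 12, Jul 13, Jul 14, Jul 15 — lands on Thursday, 2027-07-15.
The date termination becomes effective: 21 calendar days after 2027-07-15 is 2027-08-05. 2027-08-05 is a Thursday, so no roll-forward applies.

2027-08-05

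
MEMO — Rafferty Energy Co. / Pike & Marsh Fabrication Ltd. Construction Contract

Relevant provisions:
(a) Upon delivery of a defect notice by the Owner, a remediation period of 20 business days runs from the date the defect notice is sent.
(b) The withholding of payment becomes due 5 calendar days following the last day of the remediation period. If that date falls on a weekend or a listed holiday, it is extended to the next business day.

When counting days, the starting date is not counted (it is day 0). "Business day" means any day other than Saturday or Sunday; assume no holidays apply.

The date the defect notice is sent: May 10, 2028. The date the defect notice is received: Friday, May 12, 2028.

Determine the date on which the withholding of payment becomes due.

June 12, 2028

The last day of the remediation period: counting 20 business days from Wednesday, May 10, 2028 (May 11, May 12, May 15, May 16, …, Jun 5, Jun 6, Jun 7, skipping weekends) reaches Wednesday, June 7, 2028.
The date on which the withholding of payment becomes due: June 7, 2028 + 5 days = June 12, 2028. June 12, 2028 is a Monday, so no roll-forward applies.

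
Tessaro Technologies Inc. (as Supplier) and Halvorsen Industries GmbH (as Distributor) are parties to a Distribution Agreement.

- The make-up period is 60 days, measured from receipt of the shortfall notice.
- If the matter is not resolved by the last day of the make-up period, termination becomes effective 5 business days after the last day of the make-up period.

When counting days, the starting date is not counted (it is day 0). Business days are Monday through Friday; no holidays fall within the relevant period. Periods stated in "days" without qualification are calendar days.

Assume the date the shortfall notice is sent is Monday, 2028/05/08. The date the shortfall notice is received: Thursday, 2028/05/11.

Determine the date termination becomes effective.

The last day of the make-up period: 60 calendar days after 2028/05/11 is 2028/07/10.
The date termination becomes effective: counting 5 business days from Monday, 2028/07/10 (Jul 11, Jul 12, Jul 13, Jul 14, Jul 17, skipping weekends) reaches Monday, 2028/07/17.

2028/07/17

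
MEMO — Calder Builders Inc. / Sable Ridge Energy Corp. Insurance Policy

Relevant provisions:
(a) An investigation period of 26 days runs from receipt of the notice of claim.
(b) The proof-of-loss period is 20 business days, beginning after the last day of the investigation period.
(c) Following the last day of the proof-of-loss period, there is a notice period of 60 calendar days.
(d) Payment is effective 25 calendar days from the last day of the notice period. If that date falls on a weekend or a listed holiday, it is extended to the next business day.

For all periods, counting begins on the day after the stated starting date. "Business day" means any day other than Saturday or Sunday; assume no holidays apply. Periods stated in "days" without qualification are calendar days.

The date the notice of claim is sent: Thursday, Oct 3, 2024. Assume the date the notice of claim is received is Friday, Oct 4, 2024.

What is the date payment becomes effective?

Adding 26 calendar days to Oct 4, 2024 gives Oct 30, 2024, which is the last day of the investigation period.
From Wednesday, Oct 30, 2024, 20 business days (Oct 31, Nov 1, Nov 4, Nov 5, …, Nov 25, Nov 26, Nov 27, skipping weekends) brings us to Wednesday, Nov 27, 2024, which is the last day of the proof-of-loss period.
Adding 60 calendar days to Nov 27, 2024 gives Jan 26, 2025, which is the last day of the notice period.
The date payment becomes effective: 25 calendar days after Jan 26, 2025 is Feb 20, 2025. Feb 20, 2025 is a Thursday, so no roll-forward applies.

Feb 20, 2025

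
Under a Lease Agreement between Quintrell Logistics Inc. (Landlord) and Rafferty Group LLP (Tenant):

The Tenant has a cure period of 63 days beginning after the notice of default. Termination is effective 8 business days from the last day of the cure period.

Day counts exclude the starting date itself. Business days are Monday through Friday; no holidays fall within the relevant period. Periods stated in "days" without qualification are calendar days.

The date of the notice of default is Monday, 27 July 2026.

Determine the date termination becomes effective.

Adding 63 calendar days to 27 July 2026 gives 28 September 2026, which is the last day of the cure period.
The date termination becomes effective: 8 business days after Monday, 28 September 2026, skipping weekends — Sep 29, Sep 30, Oct 1, Oct 2, Oct 5, Oct 6, Oct 7, Oct 8 — lands on Thursday, 8 October 2026.

8 October 2026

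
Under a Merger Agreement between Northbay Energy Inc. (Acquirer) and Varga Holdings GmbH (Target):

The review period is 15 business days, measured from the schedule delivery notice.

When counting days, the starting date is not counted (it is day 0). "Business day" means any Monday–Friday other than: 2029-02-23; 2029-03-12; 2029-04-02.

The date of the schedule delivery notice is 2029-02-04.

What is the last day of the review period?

2029-02-26

From Sunday, 2029-02-04, 15 business days (Feb 5, Feb 6, Feb 7, Feb 8, …, Feb 21, Feb 22, Feb 26, skipping weekends and the listed holiday on Feb 23) brings us to Monday, 2029-02-26, which is the last day of the review period.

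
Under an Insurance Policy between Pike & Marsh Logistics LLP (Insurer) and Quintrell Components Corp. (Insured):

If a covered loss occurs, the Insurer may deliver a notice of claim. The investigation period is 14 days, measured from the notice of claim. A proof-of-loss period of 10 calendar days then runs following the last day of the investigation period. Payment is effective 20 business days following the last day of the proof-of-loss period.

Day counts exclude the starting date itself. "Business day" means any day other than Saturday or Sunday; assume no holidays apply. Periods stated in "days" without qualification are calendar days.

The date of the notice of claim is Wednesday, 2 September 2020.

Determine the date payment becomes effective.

23 October 2020

The last day of the investigation period: 14 calendar days after 2 September 2020 is 16 September 2020.
The last day of the proof-of-loss period: 16 September 2020 + 10 days = 26 September 2020.
From Saturday, 26 September 2020, 20 business days (Sep 28, Sep 29, Sep 30, Oct 1, …, Oct 21, Oct 22, Oct 23, skipping weekends) brings us to Friday, 23 October 2020, which is the date payment becomes effective.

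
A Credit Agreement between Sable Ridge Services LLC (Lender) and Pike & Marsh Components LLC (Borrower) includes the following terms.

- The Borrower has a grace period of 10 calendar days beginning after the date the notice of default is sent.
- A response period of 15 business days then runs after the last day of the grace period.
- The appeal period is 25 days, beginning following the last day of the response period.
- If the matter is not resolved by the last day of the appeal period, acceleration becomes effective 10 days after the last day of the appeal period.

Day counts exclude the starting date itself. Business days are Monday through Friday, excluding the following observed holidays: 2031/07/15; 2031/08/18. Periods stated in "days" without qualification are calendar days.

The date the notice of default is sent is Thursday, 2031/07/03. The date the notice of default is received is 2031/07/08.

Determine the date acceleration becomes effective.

The last day of the grace period: 2031/07/03 + 10 days = 2031/07/13.
From Sunday, 2031/07/13, 15 business days (Jul 14, Jul 16, Jul 17, Jul 18, …, Jul 31, Aug 1, Aug 4, skipping weekends and the listed holiday on Jul 15) brings us to Monday, 2031/08/04, which is the last day of the response period.
The last day of the appeal period: 2031/08/04 + 25 days = 2031/08/29.
The date acceleration becomes effective: 2031/08/29 + 10 days = 2031/09/08.

2031/09/08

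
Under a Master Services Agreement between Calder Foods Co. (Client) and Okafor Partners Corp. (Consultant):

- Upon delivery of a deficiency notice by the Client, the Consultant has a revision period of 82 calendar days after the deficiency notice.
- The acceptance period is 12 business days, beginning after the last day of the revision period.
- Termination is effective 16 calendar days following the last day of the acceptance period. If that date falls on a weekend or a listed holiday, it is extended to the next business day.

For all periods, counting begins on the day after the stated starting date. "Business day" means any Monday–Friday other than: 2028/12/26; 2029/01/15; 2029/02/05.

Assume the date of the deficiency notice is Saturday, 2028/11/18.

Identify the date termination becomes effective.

The last day of the revision period: 2028/11/18 + 82 days = 2029/02/08.
The last day of the acceptance period: 12 business days after Thursday, 2029/02/08, skipping weekends — Feb 9, Feb 12, Feb 13, Feb 14, …, Feb 22, Feb 23, Feb 26 — lands on Monday, 2029/02/26.
Adding 16 calendar days to 2029/02/26 gives 2029/03/14, which is the date termination becomes effective. 2029/03/14 is a Wednesday and is not a listed holiday, so no roll-forward applies.

2029/03/14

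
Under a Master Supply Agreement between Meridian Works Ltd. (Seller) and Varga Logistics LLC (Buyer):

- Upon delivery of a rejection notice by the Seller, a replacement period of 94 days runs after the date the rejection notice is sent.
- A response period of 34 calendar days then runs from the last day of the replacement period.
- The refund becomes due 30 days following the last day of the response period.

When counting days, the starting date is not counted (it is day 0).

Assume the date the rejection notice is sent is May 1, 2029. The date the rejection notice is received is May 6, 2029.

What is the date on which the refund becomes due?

The last day of the replacement period: 94 calendar days after May 1, 2029 is Aug 3, 2029.
Adding 34 calendar days to Aug 3, 2029 gives Sep 6, 2029, which is the last day of the response period.
The date on which the refund becomes due: 30 calendar days after Sep 6, 2029 is Oct 6, 2029.

Oct 6, 2029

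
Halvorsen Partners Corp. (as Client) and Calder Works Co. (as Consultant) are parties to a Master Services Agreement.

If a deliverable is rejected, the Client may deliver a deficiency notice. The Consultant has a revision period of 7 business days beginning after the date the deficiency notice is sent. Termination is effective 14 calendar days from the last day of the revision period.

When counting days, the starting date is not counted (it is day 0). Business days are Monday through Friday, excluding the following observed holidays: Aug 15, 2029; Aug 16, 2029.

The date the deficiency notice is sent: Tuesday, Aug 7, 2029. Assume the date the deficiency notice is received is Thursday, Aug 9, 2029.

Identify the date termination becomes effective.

The last day of the revision period: 7 business days after Tuesday, Aug 7, 2029, skipping weekends and the listed holidays on Aug 15, Aug 16 — Aug 8, Aug 9, Aug 10, Aug 13, Aug 14, Aug 17, Aug 20 — lands on Monday, Aug 20, 2029.
Adding 14 calendar days to Aug 20, 2029 gives Sep 3, 2029, which is the date termination becomes effective.

Sep 3, 2029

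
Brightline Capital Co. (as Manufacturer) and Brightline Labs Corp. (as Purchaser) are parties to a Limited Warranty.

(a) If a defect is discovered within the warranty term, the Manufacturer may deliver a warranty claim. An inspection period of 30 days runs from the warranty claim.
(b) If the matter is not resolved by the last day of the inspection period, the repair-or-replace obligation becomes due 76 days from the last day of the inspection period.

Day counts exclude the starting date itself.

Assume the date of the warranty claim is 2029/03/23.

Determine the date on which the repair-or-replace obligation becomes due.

Adding 30 calendar days to 2029/03/23 gives 2029/04/22, which is the last day of the inspection period.
Adding 76 calendar days to 2029/04/22 gives 2029/07/07, which is the date on which the repair-or-replace obligation becomes due.

2029/07/07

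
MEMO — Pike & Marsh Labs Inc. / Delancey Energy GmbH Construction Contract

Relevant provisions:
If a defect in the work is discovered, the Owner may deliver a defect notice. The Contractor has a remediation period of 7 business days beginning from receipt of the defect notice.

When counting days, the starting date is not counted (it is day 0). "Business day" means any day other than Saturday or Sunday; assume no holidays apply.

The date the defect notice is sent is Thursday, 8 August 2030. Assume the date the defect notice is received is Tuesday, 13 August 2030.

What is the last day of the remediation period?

22 August 2030

The last day of the remediation period: 7 business days after Tuesday, 13 August 2030, skipping weekends — Aug 14, Aug 15, Aug 16, Aug 19, Aug 20, Aug 21, Aug 22 — lands on Thursday, 22 August 2030.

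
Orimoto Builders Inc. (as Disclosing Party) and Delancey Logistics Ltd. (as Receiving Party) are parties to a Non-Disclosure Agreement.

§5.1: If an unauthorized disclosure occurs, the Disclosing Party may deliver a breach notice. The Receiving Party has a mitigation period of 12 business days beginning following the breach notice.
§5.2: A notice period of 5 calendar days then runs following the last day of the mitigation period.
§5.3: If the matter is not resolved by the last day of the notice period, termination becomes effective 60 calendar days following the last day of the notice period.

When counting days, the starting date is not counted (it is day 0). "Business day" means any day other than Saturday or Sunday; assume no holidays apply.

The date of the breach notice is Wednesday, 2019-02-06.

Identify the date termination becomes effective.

The last day of the mitigation period: 12 business days after Wednesday, 2019-02-06, skipping weekends — Feb 7, Feb 8, Feb 11, Feb 12, …, Feb 20, Feb 21, Feb 22 — lands on Friday, 2019-02-22.
The last day of the notice period: 2019-02-22 + 5 days = 2019-02-27.
Adding 60 calendar days to 2019-02-27 gives 2019-04-28, which is the date termination becomes effective.

2019-04-28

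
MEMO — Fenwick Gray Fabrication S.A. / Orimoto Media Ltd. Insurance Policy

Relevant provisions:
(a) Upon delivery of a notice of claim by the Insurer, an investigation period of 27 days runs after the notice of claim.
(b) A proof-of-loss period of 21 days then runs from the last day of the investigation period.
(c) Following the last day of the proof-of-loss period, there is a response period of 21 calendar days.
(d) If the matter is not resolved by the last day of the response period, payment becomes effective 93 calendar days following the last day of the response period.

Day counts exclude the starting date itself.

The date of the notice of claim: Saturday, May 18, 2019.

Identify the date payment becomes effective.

October 27, 2019

Adding 27 calendar days to May 18, 2019 gives June 14, 2019, which is the last day of the investigation period.
Adding 21 calendar days to June 14, 2019 gives July 5, 2019, which is the last day of the proof-of-loss period.
The last day of the response period: 21 calendar days after July 5, 2019 is July 26, 2019.
Adding 93 calendar days to July 26, 2019 gives October 27, 2019, which is the date payment becomes effective.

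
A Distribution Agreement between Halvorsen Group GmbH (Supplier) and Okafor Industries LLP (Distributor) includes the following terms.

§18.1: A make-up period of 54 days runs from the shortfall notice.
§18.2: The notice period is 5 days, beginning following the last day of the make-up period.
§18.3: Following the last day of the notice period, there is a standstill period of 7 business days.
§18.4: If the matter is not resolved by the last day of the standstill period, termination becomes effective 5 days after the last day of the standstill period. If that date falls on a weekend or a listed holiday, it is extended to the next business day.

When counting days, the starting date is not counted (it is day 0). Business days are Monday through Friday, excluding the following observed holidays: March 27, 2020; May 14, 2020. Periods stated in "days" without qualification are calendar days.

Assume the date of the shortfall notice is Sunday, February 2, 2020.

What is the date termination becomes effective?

April 15, 2020

The last day of the make-up period: February 2, 2020 + 54 days = March 27, 2020.
Adding 5 calendar days to March 27, 2020 gives April 1, 2020, which is the last day of the notice period.
The last day of the standstill period: counting 7 business days from Wednesday, April 1, 2020 (Apr 2, Apr 3, Apr 6, Apr 7, Apr 8, Apr 9, Apr 10, skipping weekends) reaches Friday, April 10, 2020.
The date termination becomes effective: 5 calendar days after April 10, 2020 is April 15, 2020. April 15, 2020 is a Wednesday and is not a listed holiday, so no roll-forward applies.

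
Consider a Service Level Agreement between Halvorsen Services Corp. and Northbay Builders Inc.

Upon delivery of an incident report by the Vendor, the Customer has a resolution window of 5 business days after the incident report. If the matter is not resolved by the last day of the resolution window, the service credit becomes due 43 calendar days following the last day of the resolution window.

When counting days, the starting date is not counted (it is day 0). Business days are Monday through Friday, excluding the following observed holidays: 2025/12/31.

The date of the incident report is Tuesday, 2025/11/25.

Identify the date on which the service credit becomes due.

2026/01/14

The last day of the resolution window: counting 5 business days from Tuesday, 2025/11/25 (Nov 26, Nov 27, Nov 28, Dec 1, Dec 2, skipping weekends) reaches Tuesday, 2025/12/02.
The date on which the service credit becomes due: 43 calendar days after 2025/12/02 is 2026/01/14.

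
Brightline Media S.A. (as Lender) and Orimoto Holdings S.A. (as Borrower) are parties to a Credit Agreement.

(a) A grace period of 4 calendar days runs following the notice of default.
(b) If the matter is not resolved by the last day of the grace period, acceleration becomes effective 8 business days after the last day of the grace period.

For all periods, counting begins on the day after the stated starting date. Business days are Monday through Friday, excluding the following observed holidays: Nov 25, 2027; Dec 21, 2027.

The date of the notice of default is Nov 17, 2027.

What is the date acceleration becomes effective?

Adding 4 calendar days to Nov 17, 2027 gives Nov 21, 2027, which is the last day of the grace period.
The date acceleration becomes effective: counting 8 business days from Sunday, Nov 21, 2027 (Nov 22, Nov 23, Nov 24, Nov 26, Nov 29, Nov 30, Dec 1, Dec 2, skipping weekends and the listed holiday on Nov 25) reaches Thursday, Dec 2, 2027.

Dec 2, 2027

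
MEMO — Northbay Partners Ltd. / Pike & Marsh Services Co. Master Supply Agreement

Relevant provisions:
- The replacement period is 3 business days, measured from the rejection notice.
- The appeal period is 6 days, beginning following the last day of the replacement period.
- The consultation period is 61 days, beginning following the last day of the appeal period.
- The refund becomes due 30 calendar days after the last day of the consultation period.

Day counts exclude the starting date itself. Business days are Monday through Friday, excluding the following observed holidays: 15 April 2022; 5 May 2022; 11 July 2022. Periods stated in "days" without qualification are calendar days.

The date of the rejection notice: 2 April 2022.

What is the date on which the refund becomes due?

From Saturday, 2 April 2022, 3 business days (Apr 4, Apr 5, Apr 6, skipping weekends) brings us to Wednesday, 6 April 2022, which is the last day of the replacement period.
The last day of the appeal period: 6 calendar days after 6 April 2022 is 12 April 2022.
The last day of the consultation period: 61 calendar days after 12 April 2022 is 12 June 2022.
The date on which the refund becomes due: 12 June 2022 + 30 days = 12 July 2022.

12 July 2022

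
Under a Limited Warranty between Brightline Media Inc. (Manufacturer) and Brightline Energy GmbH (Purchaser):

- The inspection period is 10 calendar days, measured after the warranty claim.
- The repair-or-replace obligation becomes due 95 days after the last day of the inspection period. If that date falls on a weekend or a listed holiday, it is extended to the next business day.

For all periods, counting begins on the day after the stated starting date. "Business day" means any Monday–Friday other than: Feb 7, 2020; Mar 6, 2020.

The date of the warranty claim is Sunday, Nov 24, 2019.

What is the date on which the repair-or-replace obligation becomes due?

Mar 9, 2020

Adding 10 calendar days to Nov 24, 2019 gives Dec 4, 2019, which is the last day of the inspection period.
Adding 95 calendar days to Dec 4, 2019 gives Mar 8, 2020, which is the date on which the repair-or-replace obligation becomes due. That falls on a Sunday, so it rolls to the next business day, Monday, Mar 9, 2020.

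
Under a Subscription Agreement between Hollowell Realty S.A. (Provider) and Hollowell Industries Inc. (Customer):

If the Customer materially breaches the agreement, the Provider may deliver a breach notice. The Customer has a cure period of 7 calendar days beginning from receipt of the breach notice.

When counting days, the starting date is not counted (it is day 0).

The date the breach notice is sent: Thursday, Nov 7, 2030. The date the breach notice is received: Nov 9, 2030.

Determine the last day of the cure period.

Nov 16, 2030

The last day of the cure period: Nov 9, 2030 + 7 days = Nov 16, 2030.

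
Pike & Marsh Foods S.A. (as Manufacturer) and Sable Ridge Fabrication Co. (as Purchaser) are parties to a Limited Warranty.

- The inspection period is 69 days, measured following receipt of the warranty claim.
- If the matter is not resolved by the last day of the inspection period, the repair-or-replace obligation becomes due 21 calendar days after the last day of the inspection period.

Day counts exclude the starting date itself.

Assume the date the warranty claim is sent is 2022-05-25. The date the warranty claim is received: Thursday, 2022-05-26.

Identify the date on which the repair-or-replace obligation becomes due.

Adding 69 calendar days to 2022-05-26 gives 2022-08-03, which is the last day of the inspection period.
The date on which the repair-or-replace obligation becomes due: 21 calendar days after 2022-08-03 is 2022-08-24.

2022-08-24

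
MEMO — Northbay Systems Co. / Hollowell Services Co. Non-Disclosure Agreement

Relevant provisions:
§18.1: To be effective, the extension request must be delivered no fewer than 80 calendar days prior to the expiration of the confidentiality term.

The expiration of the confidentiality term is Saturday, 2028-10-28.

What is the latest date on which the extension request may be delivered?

Counting back 80 calendar days from 2028-10-28 gives 2028-08-09.

2028-08-09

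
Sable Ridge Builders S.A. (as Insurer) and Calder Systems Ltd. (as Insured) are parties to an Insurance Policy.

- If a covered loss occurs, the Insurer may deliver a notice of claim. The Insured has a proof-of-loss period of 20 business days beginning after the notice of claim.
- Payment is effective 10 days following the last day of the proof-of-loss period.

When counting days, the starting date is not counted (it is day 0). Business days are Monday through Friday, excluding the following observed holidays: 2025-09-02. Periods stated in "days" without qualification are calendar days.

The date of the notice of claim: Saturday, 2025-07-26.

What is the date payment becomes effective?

The last day of the proof-of-loss period: 20 business days after Saturday, 2025-07-26, skipping weekends — Jul 28, Jul 29, Jul 30, Jul 31, …, Aug 20, Aug 21, Aug 22 — lands on Friday, 2025-08-22.
Adding 10 calendar days to 2025-08-22 gives 2025-09-01, which is the date payment becomes effective.

2025-09-01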